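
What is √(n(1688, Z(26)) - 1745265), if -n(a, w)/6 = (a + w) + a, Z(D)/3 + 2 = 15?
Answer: 3*I*√196195 ≈ 1328.8*I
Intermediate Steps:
Z(D) = 39 (Z(D) = -6 + 3*15 = -6 + 45 = 39)
n(a, w) = -12*a - 6*w (n(a, w) = -6*((a + w) + a) = -6*(w + 2*a) = -12*a - 6*w)
√(n(1688, Z(26)) - 1745265) = √((-12*1688 - 6*39) - 1745265) = √((-20256 - 234) - 1745265) = √(-20490 - 1745265) = √(-1765755) = 3*I*√196195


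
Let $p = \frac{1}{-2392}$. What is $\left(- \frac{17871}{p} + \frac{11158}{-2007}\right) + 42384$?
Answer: $\frac{85879149554}{2007} \approx 4.279 \cdot 10^{7}$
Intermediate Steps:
$p = - \frac{1}{2392} \approx -0.00041806$
$\left(- \frac{17871}{p} + \frac{11158}{-2007}\right) + 42384 = \left(- \frac{17871}{- \frac{1}{2392}} + \frac{11158}{-2007}\right) + 42384 = \left(\left(-17871\right) \left(-2392\right) + 11158 \left(- \frac{1}{2007}\right)\right) + 42384 = \left(42747432 - \frac{11158}{2007}\right) + 42384 = \frac{85794084866}{2007} + 42384 = \frac{85879149554}{2007}$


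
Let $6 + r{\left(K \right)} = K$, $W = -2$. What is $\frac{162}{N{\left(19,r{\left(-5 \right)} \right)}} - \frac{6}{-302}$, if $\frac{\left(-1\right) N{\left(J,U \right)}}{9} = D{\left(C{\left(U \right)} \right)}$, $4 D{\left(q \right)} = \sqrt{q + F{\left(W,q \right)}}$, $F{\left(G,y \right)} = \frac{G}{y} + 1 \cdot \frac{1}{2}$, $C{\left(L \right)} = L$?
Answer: $\frac{3}{151} + \frac{72 i \sqrt{4994}}{227} \approx 0.019868 + 22.415 i$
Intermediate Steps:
$F{\left(G,y \right)} = \frac{1}{2} + \frac{G}{y}$ ($F{\left(G,y \right)} = \frac{G}{y} + 1 \cdot \frac{1}{2} = \frac{G}{y} + \frac{1}{2} = \frac{1}{2} + \frac{G}{y}$)
$r{\left(K \right)} = -6 + K$
$D{\left(q \right)} = \frac{\sqrt{q + \frac{-2 + \frac{q}{2}}{q}}}{4}$
$N{\left(J,U \right)} = - \frac{9 \sqrt{2 - \frac{8}{U} + 4 U}}{8}$ ($N{\left(J,U \right)} = - 9 \frac{\sqrt{2 - \frac{8}{U} + 4 U}}{8} = - \frac{9 \sqrt{2 - \frac{8}{U} + 4 U}}{8}$)
$\frac{162}{N{\left(19,r{\left(-5 \right)} \right)}} - \frac{6}{-302} = \frac{162}{\left(- \frac{9}{8}\right) \sqrt{2 - \frac{8}{-6 - 5} + 4 \left(-6 - 5\right)}} - \frac{6}{-302} = \frac{162}{\left(- \frac{9}{8}\right) \sqrt{2 - \frac{8}{-11} + 4 \left(-11\right)}} - - \frac{3}{151} = \frac{162}{\left(- \frac{9}{8}\right) \sqrt{2 - - \frac{8}{11} - 44}} + \frac{3}{151} = \frac{162}{\left(- \frac{9}{8}\right) \sqrt{2 + \frac{8}{11} - 44}} + \frac{3}{151} = \frac{162}{\left(- \frac{9}{8}\right) \sqrt{- \frac{454}{11}}} + \frac{3}{151} = \frac{162}{\left(- \frac{9}{8}\right) \frac{i \sqrt{4994}}{11}} + \frac{3}{151} = \frac{162}{\left(- \frac{9}{88}\right) i \sqrt{4994}} + \frac{3}{151} = 162 \frac{4 i \sqrt{4994}}{2043} + \frac{3}{151} = \frac{72 i \sqrt{4994}}{227} + \frac{3}{151} = \frac{3}{151} + \frac{72 i \sqrt{4994}}{227}$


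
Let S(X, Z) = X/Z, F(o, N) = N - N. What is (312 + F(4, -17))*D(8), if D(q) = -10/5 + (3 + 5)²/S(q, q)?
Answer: 19344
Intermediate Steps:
F(o, N) = 0
D(q) = 62 (D(q) = -10/5 + (3 + 5)²/((q/q)) = -10*⅕ + 8²/1 = -2 + 64*1 = -2 + 64 = 62)
(312 + F(4, -17))*D(8) = (312 + 0)*62 = 312*62 = 19344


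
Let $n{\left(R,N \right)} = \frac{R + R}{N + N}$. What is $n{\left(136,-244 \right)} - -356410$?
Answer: $\frac{21740976}{61} \approx 3.5641 \cdot 10^{5}$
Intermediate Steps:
$n{\left(R,N \right)} = \frac{R}{N}$ ($n{\left(R,N \right)} = \frac{2 R}{2 N} = 2 R \frac{1}{2 N} = \frac{R}{N}$)
$n{\left(136,-244 \right)} - -356410 = \frac{136}{-244} - -356410 = 136 \left(- \frac{1}{244}\right) + 356410 = - \frac{34}{61} + 356410 = \frac{21740976}{61}$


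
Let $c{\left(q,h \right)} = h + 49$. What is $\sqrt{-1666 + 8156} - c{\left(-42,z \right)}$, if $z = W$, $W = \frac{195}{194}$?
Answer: $- \frac{9701}{194} + \sqrt{6490} \approx 30.555$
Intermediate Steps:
$W = \frac{195}{194}$ ($W = 195 \cdot \frac{1}{194} = \frac{195}{194} \approx 1.0052$)
$z = \frac{195}{194} \approx 1.0052$
$c{\left(q,h \right)} = 49 + h$
$\sqrt{-1666 + 8156} - c{\left(-42,z \right)} = \sqrt{-1666 + 8156} - \left(49 + \frac{195}{194}\right) = \sqrt{6490} - \frac{9701}{194} = - \frac{9701}{194} + \sqrt{6490}$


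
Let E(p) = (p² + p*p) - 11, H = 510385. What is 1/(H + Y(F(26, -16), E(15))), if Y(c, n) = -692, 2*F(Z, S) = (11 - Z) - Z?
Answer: 1/509693 ≈ 1.9620e-6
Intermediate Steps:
F(Z, S) = 11/2 - Z (F(Z, S) = ((11 - Z) - Z)/2 = (11 - 2*Z)/2 = 11/2 - Z)
E(p) = -11 + 2*p² (E(p) = (p² + p²) - 11 = 2*p² - 11 = -11 + 2*p²)
1/(H + Y(F(26, -16), E(15))) = 1/(510385 - 692) = 1/509693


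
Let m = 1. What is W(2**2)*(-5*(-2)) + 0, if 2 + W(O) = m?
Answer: -10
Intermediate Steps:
W(O) = -1 (W(O) = -2 + 1 = -1)
W(2**2)*(-5*(-2)) + 0 = -(-5)*(-2) + 0 = -1*10 + 0 = -10 + 0 = -10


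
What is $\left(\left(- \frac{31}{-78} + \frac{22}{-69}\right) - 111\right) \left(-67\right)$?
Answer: $\frac{4444177}{598} \approx 7431.7$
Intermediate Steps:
$\left(\left(- \frac{31}{-78} + \frac{22}{-69}\right) - 111\right) \left(-67\right) = \left(\left(\left(-31\right) \left(- \frac{1}{78}\right) + 22 \left(- \frac{1}{69}\right)\right) - 111\right) \left(-67\right) = \left(\left(\frac{31}{78} - \frac{22}{69}\right) - 111\right) \left(-67\right) = \left(\frac{47}{598} - 111\right) \left(-67\right) = \left(- \frac{66331}{598}\right) \left(-67\right) = \frac{4444177}{598}$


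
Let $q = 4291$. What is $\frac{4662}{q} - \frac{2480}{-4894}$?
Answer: $\frac{2389822}{1500011} \approx 1.5932$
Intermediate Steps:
$\frac{4662}{q} - \frac{2480}{-4894} = \frac{4662}{4291} - \frac{2480}{-4894} = 4662 \cdot \frac{1}{4291} - - \frac{1240}{2447} = \frac{666}{613} + \frac{1240}{2447} = \frac{2389822}{1500011}$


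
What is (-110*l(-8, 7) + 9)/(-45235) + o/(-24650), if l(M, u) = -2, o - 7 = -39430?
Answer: 20913583/13118150 ≈ 1.5942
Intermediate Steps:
o = -39423 (o = 7 - 39430 = -39423)
(-110*l(-8, 7) + 9)/(-45235) + o/(-24650) = (-110*(-2) + 9)/(-45235) - 39423/(-24650) = (220 + 9)*(-1/45235) - 39423*(-1/24650) = 229*(-1/45235) + 2319/1450 = -229/45235 + 2319/1450 = 20913583/13118150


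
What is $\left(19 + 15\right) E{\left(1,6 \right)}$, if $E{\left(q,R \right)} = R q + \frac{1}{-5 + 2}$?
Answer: $\frac{578}{3} \approx 192.67$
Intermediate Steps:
$E{\left(q,R \right)} = - \frac{1}{3} + R q$ ($E{\left(q,R \right)} = R q + \frac{1}{-3} = R q - \frac{1}{3} = - \frac{1}{3} + R q$)
$\left(19 + 15\right) E{\left(1,6 \right)} = \left(19 + 15\right) \left(- \frac{1}{3} + 6 \cdot 1\right) = 34 \left(- \frac{1}{3} + 6\right) = 34 \cdot \frac{17}{3} = \frac{578}{3}$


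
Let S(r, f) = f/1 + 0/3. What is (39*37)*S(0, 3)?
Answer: 4329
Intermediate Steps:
S(r, f) = f (S(r, f) = f*1 + 0*(⅓) = f + 0 = f)
(39*37)*S(0, 3) = (39*37)*3 = 1443*3 = 4329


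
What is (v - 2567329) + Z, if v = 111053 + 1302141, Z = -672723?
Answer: -1826858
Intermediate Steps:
v = 1413194
(v - 2567329) + Z = (1413194 - 2567329) - 672723 = -1154135 - 672723 = -1826858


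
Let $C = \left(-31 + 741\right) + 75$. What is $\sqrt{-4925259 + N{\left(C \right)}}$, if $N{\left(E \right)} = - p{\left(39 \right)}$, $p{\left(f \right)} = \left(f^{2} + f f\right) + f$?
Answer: $2 i \sqrt{1232085} \approx 2220.0 i$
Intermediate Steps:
$C = 785$ ($C = 710 + 75 = 785$)
$p{\left(f \right)} = f + 2 f^{2}$ ($p{\left(f \right)} = \left(f^{2} + f^{2}\right) + f = 2 f^{2} + f = f + 2 f^{2}$)
$N{\left(E \right)} = -3081$ ($N{\left(E \right)} = - 39 \left(1 + 2 \cdot 39\right) = - 39 \left(1 + 78\right) = - 39 \cdot 79 = \left(-1\right) 3081 = -3081$)
$\sqrt{-4925259 + N{\left(C \right)}} = \sqrt{-4925259 - 3081} = \sqrt{-4928340} = 2 i \sqrt{1232085}$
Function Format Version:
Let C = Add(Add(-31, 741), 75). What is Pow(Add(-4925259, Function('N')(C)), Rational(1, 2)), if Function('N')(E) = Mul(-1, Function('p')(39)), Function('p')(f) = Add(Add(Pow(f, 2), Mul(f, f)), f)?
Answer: Mul(2, I, Pow(1232085, Rational(1, 2))) ≈ Mul(2220.0, I)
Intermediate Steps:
C = 785 (C = Add(710, 75) = 785)
Function('p')(f) = Add(f, Mul(2, Pow(f, 2))) (Function('p')(f) = Add(Add(Pow(f, 2), Pow(f, 2)), f) = Add(Mul(2, Pow(f, 2)), f) = Add(f, Mul(2, Pow(f, 2))))
Function('N')(E) = -3081 (Function('N')(E) = Mul(-1, Mul(39, Add(1, Mul(2, 39)))) = Mul(-1, Mul(39, Add(1, 78))) = Mul(-1, Mul(39, 79)) = Mul(-1, 3081) = -3081)
Pow(Add(-4925259, Function('N')(C)), Rational(1, 2)) = Pow(Add(-4925259, -3081), Rational(1, 2)) = Pow(-4928340, Rational(1, 2)) = Mul(2, I, Pow(1232085, Rational(1, 2)))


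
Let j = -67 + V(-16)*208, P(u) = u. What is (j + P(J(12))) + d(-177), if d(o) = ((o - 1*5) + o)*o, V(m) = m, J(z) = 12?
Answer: 60160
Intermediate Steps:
d(o) = o*(-5 + 2*o) (d(o) = ((o - 5) + o)*o = ((-5 + o) + o)*o = (-5 + 2*o)*o = o*(-5 + 2*o))
j = -3395 (j = -67 - 16*208 = -67 - 3328 = -3395)
(j + P(J(12))) + d(-177) = (-3395 + 12) - 177*(-5 + 2*(-177)) = -3383 - 177*(-5 - 354) = -3383 - 177*(-359) = -3383 + 63543 = 60160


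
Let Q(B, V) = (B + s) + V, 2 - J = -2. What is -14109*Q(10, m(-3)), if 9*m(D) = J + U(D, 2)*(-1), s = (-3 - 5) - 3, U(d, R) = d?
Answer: 9406/3 ≈ 3135.3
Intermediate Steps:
J = 4 (J = 2 - 1*(-2) = 2 + 2 = 4)
s = -11 (s = -8 - 3 = -11)
m(D) = 4/9 - D/9 (m(D) = (4 + D*(-1))/9 = (4 - D)/9 = 4/9 - D/9)
Q(B, V) = -11 + B + V (Q(B, V) = (B - 11) + V = (-11 + B) + V = -11 + B + V)
-14109*Q(10, m(-3)) = -14109*(-11 + 10 + (4/9 - ⅑*(-3))) = -14109*(-11 + 10 + (4/9 + ⅓)) = -14109*(-11 + 10 + 7/9) = -14109*(-2/9) = 9406/3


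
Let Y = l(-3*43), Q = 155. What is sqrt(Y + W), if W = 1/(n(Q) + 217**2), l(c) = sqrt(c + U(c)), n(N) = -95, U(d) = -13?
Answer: sqrt(46994 + 2208436036*I*sqrt(142))/46994 ≈ 2.4409 + 2.4409*I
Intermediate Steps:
l(c) = sqrt(-13 + c) (l(c) = sqrt(c - 13) = sqrt(-13 + c))
Y = I*sqrt(142) (Y = sqrt(-13 - 3*43) = sqrt(-13 - 129) = sqrt(-142) = I*sqrt(142) ≈ 11.916*I)
W = 1/46994 (W = 1/(-95 + 217**2) = 1/(-95 + 47089) = 1/46994 ≈ 2.1279e-5)
sqrt(Y + W) = sqrt(I*sqrt(142) + 1/46994) = sqrt(1/46994 + I*sqrt(142))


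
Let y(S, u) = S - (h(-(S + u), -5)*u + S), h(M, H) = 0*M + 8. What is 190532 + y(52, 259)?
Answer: 188460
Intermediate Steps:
h(M, H) = 8 (h(M, H) = 0 + 8 = 8)
y(S, u) = -8*u (y(S, u) = S - (8*u + S) = S - (S + 8*u) = S + (-S - 8*u) = -8*u)
190532 + y(52, 259) = 190532 - 8*259 = 190532 - 2072 = 188460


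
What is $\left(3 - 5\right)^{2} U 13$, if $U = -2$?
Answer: $-104$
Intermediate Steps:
$\left(3 - 5\right)^{2} U 13 = \left(3 - 5\right)^{2} \left(-2\right) 13 = \left(-2\right)^{2} \left(-2\right) 13 = 4 \left(-2\right) 13 = \left(-8\right) 13 = -104$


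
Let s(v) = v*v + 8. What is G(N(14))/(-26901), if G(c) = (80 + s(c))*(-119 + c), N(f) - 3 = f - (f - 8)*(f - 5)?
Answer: 75764/8967 ≈ 8.4492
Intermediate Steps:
s(v) = 8 + v² (s(v) = v² + 8 = 8 + v²)
N(f) = 3 + f - (-8 + f)*(-5 + f) (N(f) = 3 + (f - (f - 8)*(f - 5)) = 3 + (f - (-8 + f)*(-5 + f)) = 3 + f - (-8 + f)*(-5 + f))
G(c) = (-119 + c)*(88 + c²) (G(c) = (80 + (8 + c²))*(-119 + c) = (88 + c²)*(-119 + c) = (-119 + c)*(88 + c²))
G(N(14))/(-26901) = (-10472 + (-37 - 1*14² + 14*14)³ - 119*(-37 - 1*14² + 14*14)² + 88*(-37 - 1*14² + 14*14))/(-26901) = (-10472 + (-37 - 1*196 + 196)³ - 119*(-37 - 1*196 + 196)² + 88*(-37 - 1*196 + 196))*(-1/26901) = (-10472 + (-37 - 196 + 196)³ - 119*(-37 - 196 + 196)² + 88*(-37 - 196 + 196))*(-1/26901) = (-10472 + (-37)³ - 119*(-37)² + 88*(-37))*(-1/26901) = (-10472 - 50653 - 119*1369 - 3256)*(-1/26901) = (-10472 - 50653 - 162911 - 3256)*(-1/26901) = -227292*(-1/26901) = 75764/8967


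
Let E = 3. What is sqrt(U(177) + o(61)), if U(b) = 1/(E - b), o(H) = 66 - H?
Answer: sqrt(151206)/174 ≈ 2.2348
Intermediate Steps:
U(b) = 1/(3 - b)
sqrt(U(177) + o(61)) = sqrt(-1/(-3 + 177) + (66 - 1*61)) = sqrt(-1/174 + (66 - 61)) = sqrt(-1*1/174 + 5) = sqrt(-1/174 + 5) = sqrt(869/174) = sqrt(151206)/174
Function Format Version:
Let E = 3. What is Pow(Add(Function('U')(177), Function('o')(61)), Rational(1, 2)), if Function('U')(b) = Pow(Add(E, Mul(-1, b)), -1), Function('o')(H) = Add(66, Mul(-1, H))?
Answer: Mul(Rational(1, 174), Pow(151206, Rational(1, 2))) ≈ 2.2348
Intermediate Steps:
Function('U')(b) = Pow(Add(3, Mul(-1, b)), -1)
Pow(Add(Function('U')(177), Function('o')(61)), Rational(1, 2)) = Pow(Add(Mul(-1, Pow(Add(-3, 177), -1)), Add(66, Mul(-1, 61))), Rational(1, 2)) = Pow(Add(Mul(-1, Pow(174, -1)), Add(66, -61)), Rational(1, 2)) = Pow(Add(Mul(-1, Rational(1, 174)), 5), Rational(1, 2)) = Pow(Add(Rational(-1, 174), 5), Rational(1, 2)) = Pow(Rational(869, 174), Rational(1, 2)) = Mul(Rational(1, 174), Pow(151206, Rational(1, 2)))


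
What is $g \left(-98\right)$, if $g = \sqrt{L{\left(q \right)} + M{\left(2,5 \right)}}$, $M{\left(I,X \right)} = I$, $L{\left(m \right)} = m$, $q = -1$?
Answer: $-98$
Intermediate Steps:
$g = 1$ ($g = \sqrt{-1 + 2} = \sqrt{1} = 1$)
$g \left(-98\right) = 1 \left(-98\right) = -98$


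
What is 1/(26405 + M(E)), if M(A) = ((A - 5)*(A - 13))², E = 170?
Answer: 1/671095430 ≈ 1.4901e-9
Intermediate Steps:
M(A) = (-13 + A)²*(-5 + A)² (M(A) = ((-5 + A)*(-13 + A))² = ((-13 + A)*(-5 + A))² = (-13 + A)²*(-5 + A)²)
1/(26405 + M(E)) = 1/(26405 + (-13 + 170)²*(-5 + 170)²) = 1/(26405 + 157²*165²) = 1/(26405 + 24649*27225) = 1/(26405 + 671069025) = 1/671095430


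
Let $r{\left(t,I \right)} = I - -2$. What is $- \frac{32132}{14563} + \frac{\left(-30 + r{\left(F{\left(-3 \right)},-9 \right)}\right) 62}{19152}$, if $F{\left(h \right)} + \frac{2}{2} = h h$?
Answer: $- \frac{324399793}{139455288} \approx -2.3262$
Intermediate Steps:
$F{\left(h \right)} = -1 + h^{2}$ ($F{\left(h \right)} = -1 + h h = -1 + h^{2}$)
$r{\left(t,I \right)} = 2 + I$ ($r{\left(t,I \right)} = I + 2 = 2 + I$)
$- \frac{32132}{14563} + \frac{\left(-30 + r{\left(F{\left(-3 \right)},-9 \right)}\right) 62}{19152} = - \frac{32132}{14563} + \frac{\left(-30 + \left(2 - 9\right)\right) 62}{19152} = \left(-32132\right) \frac{1}{14563} + \left(-30 - 7\right) 62 \cdot \frac{1}{19152} = - \frac{32132}{14563} + \left(-37\right) 62 \cdot \frac{1}{19152} = - \frac{32132}{14563} - \frac{1147}{9576} = - \frac{324399793}{139455288}$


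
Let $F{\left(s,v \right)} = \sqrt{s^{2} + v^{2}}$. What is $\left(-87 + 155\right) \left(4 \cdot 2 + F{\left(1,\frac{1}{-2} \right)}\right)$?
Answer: $544 + 34 \sqrt{5} \approx 620.03$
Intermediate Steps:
$\left(-87 + 155\right) \left(4 \cdot 2 + F{\left(1,\frac{1}{-2} \right)}\right) = \left(-87 + 155\right) \left(4 \cdot 2 + \sqrt{1^{2} + \left(\frac{1}{-2}\right)^{2}}\right) = 68 \left(8 + \sqrt{1 + \left(- \frac{1}{2}\right)^{2}}\right) = 68 \left(8 + \sqrt{1 + \frac{1}{4}}\right) = 68 \left(8 + \sqrt{\frac{5}{4}}\right) = 68 \left(8 + \frac{\sqrt{5}}{2}\right) = 544 + 34 \sqrt{5}$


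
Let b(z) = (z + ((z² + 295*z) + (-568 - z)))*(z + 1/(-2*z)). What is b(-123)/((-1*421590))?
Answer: -164325767/25927785 ≈ -6.3378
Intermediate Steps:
b(z) = (z - 1/(2*z))*(-568 + z² + 295*z) (b(z) = (z + (-568 + z² + 294*z))*(z - 1/(2*z)) = (-568 + z² + 295*z)*(z - 1/(2*z)) = (z - 1/(2*z))*(-568 + z² + 295*z))
b(-123)/((-1*421590)) = (-295/2 + (-123)³ + 284/(-123) + 295*(-123)² - 1137/2*(-123))/((-1*421590)) = (-295/2 - 1860867 + 284*(-1/123) + 295*15129 + 139851/2)/(-421590) = (-295/2 - 1860867 - 284/123 + 4463055 + 139851/2)*(-1/421590) = (328651534/123)*(-1/421590) = -164325767/25927785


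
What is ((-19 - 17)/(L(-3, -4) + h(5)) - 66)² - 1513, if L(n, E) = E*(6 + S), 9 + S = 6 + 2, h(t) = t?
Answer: 63299/25 ≈ 2532.0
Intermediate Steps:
S = -1 (S = -9 + (6 + 2) = -9 + 8 = -1)
L(n, E) = 5*E (L(n, E) = E*(6 - 1) = E*5 = 5*E)
((-19 - 17)/(L(-3, -4) + h(5)) - 66)² - 1513 = ((-19 - 17)/(5*(-4) + 5) - 66)² - 1513 = (-36/(-20 + 5) - 66)² - 1513 = (-36/(-15) - 66)² - 1513 = (-36*(-1/15) - 66)² - 1513 = (12/5 - 66)² - 1513 = (-318/5)² - 1513 = 101124/25 - 1513 = 63299/25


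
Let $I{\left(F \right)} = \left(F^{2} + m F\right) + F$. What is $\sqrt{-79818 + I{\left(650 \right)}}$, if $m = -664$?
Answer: $2 i \sqrt{22067} \approx 297.1 i$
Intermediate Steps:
$I{\left(F \right)} = F^{2} - 663 F$ ($I{\left(F \right)} = \left(F^{2} - 664 F\right) + F = F^{2} - 663 F$)
$\sqrt{-79818 + I{\left(650 \right)}} = \sqrt{-79818 + 650 \left(-663 + 650\right)} = \sqrt{-79818 + 650 \left(-13\right)} = \sqrt{-79818 - 8450} = \sqrt{-88268} = 2 i \sqrt{22067}$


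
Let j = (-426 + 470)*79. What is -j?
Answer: -3476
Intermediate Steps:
j = 3476 (j = 44*79 = 3476)
-j = -1*3476 = -3476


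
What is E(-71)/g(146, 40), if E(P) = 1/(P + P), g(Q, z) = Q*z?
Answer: -1/829280 ≈ -1.2059e-6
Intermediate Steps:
E(P) = 1/(2*P)
E(-71)/g(146, 40) = ((½)/(-71))/((146*40)) = ((½)*(-1/71))/5840 = -1/142*1/5840 = -1/829280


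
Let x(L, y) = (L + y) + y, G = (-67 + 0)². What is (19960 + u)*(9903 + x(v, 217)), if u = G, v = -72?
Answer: 250968985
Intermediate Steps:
G = 4489 (G = (-67)² = 4489)
x(L, y) = L + 2*y
u = 4489
(19960 + u)*(9903 + x(v, 217)) = (19960 + 4489)*(9903 + (-72 + 2*217)) = 24449*(9903 + (-72 + 434)) = 24449*(9903 + 362) = 24449*10265 = 250968985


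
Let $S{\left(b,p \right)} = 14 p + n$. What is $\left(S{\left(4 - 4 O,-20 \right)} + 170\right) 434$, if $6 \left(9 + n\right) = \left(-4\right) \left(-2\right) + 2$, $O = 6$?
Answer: $- \frac{152768}{3} \approx -50923.0$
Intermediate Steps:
$n = - \frac{22}{3}$ ($n = -9 + \frac{\left(-4\right) \left(-2\right) + 2}{6} = -9 + \frac{8 + 2}{6} = -9 + \frac{1}{6} \cdot 10 = -9 + \frac{5}{3} = - \frac{22}{3} \approx -7.3333$)
$S{\left(b,p \right)} = - \frac{22}{3} + 14 p$ ($S{\left(b,p \right)} = 14 p - \frac{22}{3} = - \frac{22}{3} + 14 p$)
$\left(S{\left(4 - 4 O,-20 \right)} + 170\right) 434 = \left(\left(- \frac{22}{3} + 14 \left(-20\right)\right) + 170\right) 434 = \left(\left(- \frac{22}{3} - 280\right) + 170\right) 434 = \left(- \frac{862}{3} + 170\right) 434 = \left(- \frac{352}{3}\right) 434 = - \frac{152768}{3}$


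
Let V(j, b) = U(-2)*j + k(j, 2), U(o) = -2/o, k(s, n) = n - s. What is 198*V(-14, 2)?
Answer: 396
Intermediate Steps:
V(j, b) = 2 (V(j, b) = (-2/(-2))*j + (2 - j) = (-2*(-½))*j + (2 - j) = 1*j + (2 - j) = j + (2 - j) = 2)
198*V(-14, 2) = 198*2 = 396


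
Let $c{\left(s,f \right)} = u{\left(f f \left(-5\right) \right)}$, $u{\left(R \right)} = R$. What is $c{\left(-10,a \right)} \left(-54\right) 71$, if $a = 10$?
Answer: $1917000$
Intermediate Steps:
$c{\left(s,f \right)} = - 5 f^{2}$ ($c{\left(s,f \right)} = f f \left(-5\right) = f^{2} \left(-5\right) = - 5 f^{2}$)
$c{\left(-10,a \right)} \left(-54\right) 71 = - 5 \cdot 10^{2} \left(-54\right) 71 = \left(-5\right) 100 \left(-54\right) 71 = \left(-500\right) \left(-54\right) 71 = 27000 \cdot 71 = 1917000$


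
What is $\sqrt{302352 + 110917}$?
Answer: $\sqrt{413269} \approx 642.86$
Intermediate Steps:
$\sqrt{302352 + 110917} = \sqrt{413269}$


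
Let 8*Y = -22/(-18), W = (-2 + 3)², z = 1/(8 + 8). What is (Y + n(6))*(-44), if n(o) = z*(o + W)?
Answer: -935/36 ≈ -25.972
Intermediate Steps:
z = 1/16 ≈ 0.062500
W = 1 (W = 1² = 1)
n(o) = 1/16 + o/16 (n(o) = (o + 1)/16 = (1 + o)/16 = 1/16 + o/16)
Y = 11/72 (Y = (-22/(-18))/8 = (-22*(-1/18))/8 = (⅛)*(11/9) = 11/72 ≈ 0.15278)
(Y + n(6))*(-44) = (11/72 + (1/16 + (1/16)*6))*(-44) = (11/72 + (1/16 + 3/8))*(-44) = (11/72 + 7/16)*(-44) = (85/144)*(-44) = -935/36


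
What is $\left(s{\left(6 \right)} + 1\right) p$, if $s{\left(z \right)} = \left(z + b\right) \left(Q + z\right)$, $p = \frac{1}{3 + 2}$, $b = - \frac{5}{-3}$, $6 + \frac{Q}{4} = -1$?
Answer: $- \frac{503}{15} \approx -33.533$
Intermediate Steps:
$Q = -28$ ($Q = -24 + 4 \left(-1\right) = -24 - 4 = -28$)
$b = \frac{5}{3}$ ($b = \left(-5\right) \left(- \frac{1}{3}\right) = \frac{5}{3} \approx 1.6667$)
$p = \frac{1}{5} \approx 0.2$
$s{\left(z \right)} = \left(-28 + z\right) \left(\frac{5}{3} + z\right)$ ($s{\left(z \right)} = \left(z + \frac{5}{3}\right) \left(-28 + z\right) = \left(\frac{5}{3} + z\right) \left(-28 + z\right) = \left(-28 + z\right) \left(\frac{5}{3} + z\right)$)
$\left(s{\left(6 \right)} + 1\right) p = \left(\left(- \frac{140}{3} + 6^{2} - 158\right) + 1\right) \frac{1}{5} = \left(\left(- \frac{140}{3} + 36 - 158\right) + 1\right) \frac{1}{5} = \left(- \frac{506}{3} + 1\right) \frac{1}{5} = \left(- \frac{503}{3}\right) \frac{1}{5} = - \frac{503}{15}$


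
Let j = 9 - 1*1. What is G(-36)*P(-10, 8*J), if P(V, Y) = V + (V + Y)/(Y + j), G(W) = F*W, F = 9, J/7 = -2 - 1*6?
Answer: 159651/55 ≈ 2902.7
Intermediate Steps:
j = 8 (j = 9 - 1 = 8)
J = -56 (J = 7*(-2 - 1*6) = 7*(-2 - 6) = 7*(-8) = -56)
G(W) = 9*W
P(V, Y) = V + (V + Y)/(8 + Y) (P(V, Y) = V + (V + Y)/(Y + 8) = V + (V + Y)/(8 + Y))
G(-36)*P(-10, 8*J) = (9*(-36))*((8*(-56) + 9*(-10) - 80*(-56))/(8 + 8*(-56))) = -324*(-448 - 90 - 10*(-448))/(8 - 448) = -324*(-448 - 90 + 4480)/(-440) = -(-81)*3942/110 = -324*(-1971/220) = 159651/55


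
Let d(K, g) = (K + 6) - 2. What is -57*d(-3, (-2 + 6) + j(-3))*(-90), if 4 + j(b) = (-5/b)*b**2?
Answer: 5130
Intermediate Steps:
j(b) = -4 - 5*b (j(b) = -4 + (-5/b)*b**2 = -4 - 5*b)
d(K, g) = 4 + K (d(K, g) = (6 + K) - 2 = 4 + K)
-57*d(-3, (-2 + 6) + j(-3))*(-90) = -57*(4 - 3)*(-90) = -57*1*(-90) = -57*(-90) = 5130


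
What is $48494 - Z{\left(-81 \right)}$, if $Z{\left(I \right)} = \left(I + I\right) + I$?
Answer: $48737$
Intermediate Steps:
$Z{\left(I \right)} = 3 I$ ($Z{\left(I \right)} = 2 I + I = 3 I$)
$48494 - Z{\left(-81 \right)} = 48494 - 3 \left(-81\right) = 48494 - -243 = 48494 + 243 = 48737$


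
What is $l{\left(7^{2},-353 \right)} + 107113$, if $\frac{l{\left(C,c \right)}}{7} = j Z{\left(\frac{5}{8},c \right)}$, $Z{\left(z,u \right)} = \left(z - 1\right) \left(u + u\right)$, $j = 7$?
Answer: $\frac{480343}{4} \approx 1.2009 \cdot 10^{5}$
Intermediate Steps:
$Z{\left(z,u \right)} = 2 u \left(-1 + z\right)$ ($Z{\left(z,u \right)} = \left(-1 + z\right) 2 u = 2 u \left(-1 + z\right)$)
$l{\left(C,c \right)} = - \frac{147 c}{4}$ ($l{\left(C,c \right)} = 7 \cdot 7 \cdot 2 c \left(-1 + \frac{5}{8}\right) = 7 \cdot 7 \cdot 2 c \left(- \frac{3}{8}\right) = 7 \cdot 7 \left(- \frac{3 c}{4}\right) = 7 \left(- \frac{21 c}{4}\right) = - \frac{147 c}{4}$)
$l{\left(7^{2},-353 \right)} + 107113 = \left(- \frac{147}{4}\right) \left(-353\right) + 107113 = \frac{51891}{4} + 107113 = \frac{480343}{4}$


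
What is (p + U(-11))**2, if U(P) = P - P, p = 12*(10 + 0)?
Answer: 14400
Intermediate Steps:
p = 120 (p = 12*10 = 120)
U(P) = 0
(p + U(-11))**2 = (120 + 0)**2 = 120**2 = 14400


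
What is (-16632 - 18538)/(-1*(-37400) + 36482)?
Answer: -17585/36941 ≈ -0.47603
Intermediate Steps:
(-16632 - 18538)/(-1*(-37400) + 36482) = -35170/(37400 + 36482) = -35170/73882 = -35170*1/73882 = -17585/36941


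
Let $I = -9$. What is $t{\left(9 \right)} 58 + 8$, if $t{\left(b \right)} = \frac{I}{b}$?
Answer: $-50$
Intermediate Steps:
$t{\left(b \right)} = - \frac{9}{b}$
$t{\left(9 \right)} 58 + 8 = - \frac{9}{9} \cdot 58 + 8 = \left(-9\right) \frac{1}{9} \cdot 58 + 8 = \left(-1\right) 58 + 8 = -58 + 8 = -50$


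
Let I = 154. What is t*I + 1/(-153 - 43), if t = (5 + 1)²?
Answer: 1086623/196 ≈ 5544.0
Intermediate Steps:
t = 36 (t = 6² = 36)
t*I + 1/(-153 - 43) = 36*154 + 1/(-153 - 43) = 5544 + 1/(-196) = 5544 - 1/196 = 1086623/196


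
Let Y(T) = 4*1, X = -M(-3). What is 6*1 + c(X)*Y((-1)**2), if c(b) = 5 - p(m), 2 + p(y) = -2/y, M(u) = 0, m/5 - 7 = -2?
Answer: 858/25 ≈ 34.320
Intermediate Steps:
m = 25 (m = 35 + 5*(-2) = 35 - 10 = 25)
p(y) = -2 - 2/y
X = 0 (X = -1*0 = 0)
Y(T) = 4
c(b) = 177/25 (c(b) = 5 - (-2 - 2/25) = 5 - 1*(-52/25) = 5 + 52/25 = 177/25)
6*1 + c(X)*Y((-1)**2) = 6*1 + (177/25)*4 = 6 + 708/25 = 858/25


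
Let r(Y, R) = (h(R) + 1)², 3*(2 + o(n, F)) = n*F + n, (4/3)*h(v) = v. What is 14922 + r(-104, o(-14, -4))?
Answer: 15022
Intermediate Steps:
h(v) = 3*v/4
o(n, F) = -2 + n/3 + F*n/3 (o(n, F) = -2 + (n*F + n)/3 = -2 + (F*n + n)/3 = -2 + (n + F*n)/3 = -2 + (n/3 + F*n/3) = -2 + n/3 + F*n/3)
r(Y, R) = (1 + 3*R/4)² (r(Y, R) = (3*R/4 + 1)² = (1 + 3*R/4)²)
14922 + r(-104, o(-14, -4)) = 14922 + (4 + 3*(-2 + (⅓)*(-14) + (⅓)*(-4)*(-14)))²/16 = 14922 + (4 + 3*(-2 - 14/3 + 56/3))²/16 = 14922 + (4 + 3*12)²/16 = 14922 + (4 + 36)²/16 = 14922 + (1/16)*40² = 14922 + (1/16)*1600 = 14922 + 100 = 15022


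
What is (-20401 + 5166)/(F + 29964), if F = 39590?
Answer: -15235/69554 ≈ -0.21904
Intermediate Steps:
(-20401 + 5166)/(F + 29964) = (-20401 + 5166)/(39590 + 29964) = -15235/69554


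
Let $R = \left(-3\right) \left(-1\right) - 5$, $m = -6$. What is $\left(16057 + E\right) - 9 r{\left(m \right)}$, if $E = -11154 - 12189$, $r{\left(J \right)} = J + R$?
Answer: $-7214$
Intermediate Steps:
$R = -2$ ($R = 3 - 5 = -2$)
$r{\left(J \right)} = -2 + J$ ($r{\left(J \right)} = J - 2 = -2 + J$)
$E = -23343$
$\left(16057 + E\right) - 9 r{\left(m \right)} = \left(16057 - 23343\right) - 9 \left(-2 - 6\right) = -7286 - -72 = -7286 + 72 = -7214$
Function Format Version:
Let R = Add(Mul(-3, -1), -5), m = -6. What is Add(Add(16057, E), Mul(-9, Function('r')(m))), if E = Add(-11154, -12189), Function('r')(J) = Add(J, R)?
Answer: -7214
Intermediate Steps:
R = -2 (R = Add(3, -5) = -2)
Function('r')(J) = Add(-2, J) (Function('r')(J) = Add(J, -2) = Add(-2, J))
E = -23343
Add(Add(16057, E), Mul(-9, Function('r')(m))) = Add(Add(16057, -23343), Mul(-9, Add(-2, -6))) = Add(-7286, Mul(-9, -8)) = Add(-7286, 72) = -7214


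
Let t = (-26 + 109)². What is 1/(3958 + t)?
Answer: 1/10847 ≈ 9.2191e-5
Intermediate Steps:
t = 6889 (t = 83² = 6889)
1/(3958 + t) = 1/(3958 + 6889) = 1/10847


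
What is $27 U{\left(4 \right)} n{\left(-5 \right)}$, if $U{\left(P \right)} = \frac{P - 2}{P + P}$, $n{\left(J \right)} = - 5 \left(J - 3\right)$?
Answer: $270$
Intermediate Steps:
$n{\left(J \right)} = 15 - 5 J$ ($n{\left(J \right)} = - 5 \left(-3 + J\right) = 15 - 5 J$)
$U{\left(P \right)} = \frac{-2 + P}{2 P}$
$27 U{\left(4 \right)} n{\left(-5 \right)} = 27 \frac{-2 + 4}{2 \cdot 4} \left(15 - -25\right) = 27 \cdot \frac{1}{2} \cdot \frac{1}{4} \cdot 2 \left(15 + 25\right) = 27 \cdot \frac{1}{4} \cdot 40 = \frac{27}{4} \cdot 40 = 270$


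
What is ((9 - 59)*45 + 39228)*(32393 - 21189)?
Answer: 414301512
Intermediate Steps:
((9 - 59)*45 + 39228)*(32393 - 21189) = (-50*45 + 39228)*11204 = (-2250 + 39228)*11204 = 36978*11204 = 414301512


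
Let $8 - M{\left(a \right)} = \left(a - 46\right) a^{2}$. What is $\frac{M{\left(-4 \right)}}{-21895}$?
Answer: $- \frac{808}{21895} \approx -0.036903$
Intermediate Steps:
$M{\left(a \right)} = 8 - a^{2} \left(-46 + a\right)$ ($M{\left(a \right)} = 8 - \left(a - 46\right) a^{2} = 8 - \left(-46 + a\right) a^{2} = 8 - a^{2} \left(-46 + a\right)$)
$\frac{M{\left(-4 \right)}}{-21895} = \frac{8 - \left(-4\right)^{3} + 46 \left(-4\right)^{2}}{-21895} = \left(8 - -64 + 46 \cdot 16\right) \left(- \frac{1}{21895}\right) = \left(8 + 64 + 736\right) \left(- \frac{1}{21895}\right) = 808 \left(- \frac{1}{21895}\right) = - \frac{808}{21895}$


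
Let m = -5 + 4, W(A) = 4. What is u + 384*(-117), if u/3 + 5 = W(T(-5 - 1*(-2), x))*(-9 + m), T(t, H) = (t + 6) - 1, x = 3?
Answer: -45063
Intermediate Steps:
T(t, H) = 5 + t (T(t, H) = (6 + t) - 1 = 5 + t)
m = -1
u = -135 (u = -15 + 3*(4*(-9 - 1)) = -15 + 3*(4*(-10)) = -15 + 3*(-40) = -15 - 120 = -135)
u + 384*(-117) = -135 + 384*(-117) = -135 - 44928 = -45063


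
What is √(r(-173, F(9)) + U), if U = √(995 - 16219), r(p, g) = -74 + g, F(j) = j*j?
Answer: √(7 + 2*I*√3806) ≈ 8.0804 + 7.6349*I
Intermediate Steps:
F(j) = j²
U = 2*I*√3806 (U = √(-15224) = 2*I*√3806 ≈ 123.39*I)
√(r(-173, F(9)) + U) = √((-74 + 9²) + 2*I*√3806) = √((-74 + 81) + 2*I*√3806) = √(7 + 2*I*√3806)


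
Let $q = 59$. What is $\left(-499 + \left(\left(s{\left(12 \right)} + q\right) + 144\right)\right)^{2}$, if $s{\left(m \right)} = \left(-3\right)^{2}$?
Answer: $82369$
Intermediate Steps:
$s{\left(m \right)} = 9$
$\left(-499 + \left(\left(s{\left(12 \right)} + q\right) + 144\right)\right)^{2} = \left(-499 + \left(\left(9 + 59\right) + 144\right)\right)^{2} = \left(-499 + \left(68 + 144\right)\right)^{2} = \left(-499 + 212\right)^{2} = \left(-287\right)^{2} = 82369$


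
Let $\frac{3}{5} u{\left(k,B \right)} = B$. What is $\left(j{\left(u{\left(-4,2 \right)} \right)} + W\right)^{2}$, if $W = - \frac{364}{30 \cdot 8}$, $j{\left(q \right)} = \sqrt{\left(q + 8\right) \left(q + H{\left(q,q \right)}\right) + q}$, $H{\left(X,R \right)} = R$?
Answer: $\frac{97427}{1200} - \frac{91 \sqrt{710}}{90} \approx 54.247$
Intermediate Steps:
$u{\left(k,B \right)} = \frac{5 B}{3}$
$j{\left(q \right)} = \sqrt{q + 2 q \left(8 + q\right)}$ ($j{\left(q \right)} = \sqrt{\left(q + 8\right) \left(q + q\right) + q} = \sqrt{\left(8 + q\right) 2 q + q} = \sqrt{2 q \left(8 + q\right) + q} = \sqrt{q + 2 q \left(8 + q\right)}$)
$W = - \frac{91}{60}$ ($W = - \frac{364}{240} = \left(-364\right) \frac{1}{240} = - \frac{91}{60} \approx -1.5167$)
$\left(j{\left(u{\left(-4,2 \right)} \right)} + W\right)^{2} = \left(\sqrt{\frac{5}{3} \cdot 2 \left(17 + 2 \cdot \frac{5}{3} \cdot 2\right)} - \frac{91}{60}\right)^{2} = \left(\sqrt{\frac{10 \left(17 + 2 \cdot \frac{10}{3}\right)}{3}} - \frac{91}{60}\right)^{2} = \left(\sqrt{\frac{10 \left(17 + \frac{20}{3}\right)}{3}} - \frac{91}{60}\right)^{2} = \left(\sqrt{\frac{10}{3} \cdot \frac{71}{3}} - \frac{91}{60}\right)^{2} = \left(\sqrt{\frac{710}{9}} - \frac{91}{60}\right)^{2} = \left(\frac{\sqrt{710}}{3} - \frac{91}{60}\right)^{2} = \left(- \frac{91}{60} + \frac{\sqrt{710}}{3}\right)^{2}$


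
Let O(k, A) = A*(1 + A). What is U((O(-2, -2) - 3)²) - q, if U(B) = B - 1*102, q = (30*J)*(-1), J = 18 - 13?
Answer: 49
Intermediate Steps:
J = 5
q = -150 (q = (30*5)*(-1) = 150*(-1) = -150)
U(B) = -102 + B (U(B) = B - 102 = -102 + B)
U((O(-2, -2) - 3)²) - q = (-102 + (-2*(1 - 2) - 3)²) - 1*(-150) = (-102 + (-2*(-1) - 3)²) + 150 = (-102 + (2 - 3)²) + 150 = (-102 + (-1)²) + 150 = (-102 + 1) + 150 = -101 + 150 = 49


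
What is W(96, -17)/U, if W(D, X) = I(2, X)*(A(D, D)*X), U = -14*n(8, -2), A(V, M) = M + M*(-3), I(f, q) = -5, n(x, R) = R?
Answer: -4080/7 ≈ -582.86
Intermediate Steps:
A(V, M) = -2*M (A(V, M) = M - 3*M = -2*M)
U = 28 (U = -14*(-2) = 28)
W(D, X) = 10*D*X (W(D, X) = -5*(-2*D)*X = -(-10)*D*X = 10*D*X)
W(96, -17)/U = (10*96*(-17))/28 = -16320*1/28 = -4080/7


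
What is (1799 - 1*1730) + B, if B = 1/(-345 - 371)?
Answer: 49403/716 ≈ 68.999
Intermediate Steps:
B = -1/716 (B = 1/(-716) = -1/716 ≈ -0.0013966)
(1799 - 1*1730) + B = (1799 - 1*1730) - 1/716 = (1799 - 1730) - 1/716 = 69 - 1/716 = 49403/716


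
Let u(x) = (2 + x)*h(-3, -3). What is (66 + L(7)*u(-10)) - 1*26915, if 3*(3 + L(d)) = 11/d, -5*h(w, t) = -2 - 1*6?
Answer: -2815817/105 ≈ -26817.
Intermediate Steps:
h(w, t) = 8/5 (h(w, t) = -(-2 - 1*6)/5 = -(-2 - 6)/5 = -1/5*(-8) = 8/5)
u(x) = 16/5 + 8*x/5 (u(x) = (2 + x)*(8/5) = 16/5 + 8*x/5)
L(d) = -3 + 11/(3*d) (L(d) = -3 + (11/d)/3 = -3 + 11/(3*d))
(66 + L(7)*u(-10)) - 1*26915 = (66 + (-3 + (11/3)/7)*(16/5 + (8/5)*(-10))) - 1*26915 = (66 + (-3 + (11/3)*(1/7))*(16/5 - 16)) - 26915 = (66 + (-3 + 11/21)*(-64/5)) - 26915 = (66 - 52/21*(-64/5)) - 26915 = (66 + 3328/105) - 26915 = 10258/105 - 26915 = -2815817/105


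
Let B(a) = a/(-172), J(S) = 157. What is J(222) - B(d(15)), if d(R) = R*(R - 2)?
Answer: 27199/172 ≈ 158.13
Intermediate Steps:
d(R) = R*(-2 + R)
B(a) = -a/172 (B(a) = a*(-1/172) = -a/172)
J(222) - B(d(15)) = 157 - (-1)*15*(-2 + 15)/172 = 157 - (-1)*15*13/172 = 157 - (-1)*195/172 = 157 - 1*(-195/172) = 157 + 195/172 = 27199/172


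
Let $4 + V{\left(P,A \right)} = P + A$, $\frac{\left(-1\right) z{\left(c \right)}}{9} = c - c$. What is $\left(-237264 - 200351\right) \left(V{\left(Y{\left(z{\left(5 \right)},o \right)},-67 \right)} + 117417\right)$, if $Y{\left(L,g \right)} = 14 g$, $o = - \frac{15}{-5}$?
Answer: $-51370749620$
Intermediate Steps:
$o = 3$ ($o = \left(-15\right) \left(- \frac{1}{5}\right) = 3$)
$z{\left(c \right)} = 0$ ($z{\left(c \right)} = - 9 \left(c - c\right) = \left(-9\right) 0 = 0$)
$V{\left(P,A \right)} = -4 + A + P$ ($V{\left(P,A \right)} = -4 + \left(P + A\right) = -4 + \left(A + P\right) = -4 + A + P$)
$\left(-237264 - 200351\right) \left(V{\left(Y{\left(z{\left(5 \right)},o \right)},-67 \right)} + 117417\right) = \left(-237264 - 200351\right) \left(\left(-4 - 67 + 14 \cdot 3\right) + 117417\right) = - 437615 \left(\left(-4 - 67 + 42\right) + 117417\right) = - 437615 \left(-29 + 117417\right) = \left(-437615\right) 117388 = -51370749620$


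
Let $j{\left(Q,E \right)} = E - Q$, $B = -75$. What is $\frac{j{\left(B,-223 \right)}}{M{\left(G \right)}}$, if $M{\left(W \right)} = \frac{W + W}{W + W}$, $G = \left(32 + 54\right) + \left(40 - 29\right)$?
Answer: $-148$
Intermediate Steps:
$G = 97$ ($G = 86 + \left(40 - 29\right) = 86 + 11 = 97$)
$M{\left(W \right)} = 1$ ($M{\left(W \right)} = \frac{2 W}{2 W} = 2 W \frac{1}{2 W} = 1$)
$\frac{j{\left(B,-223 \right)}}{M{\left(G \right)}} = \frac{-223 - -75}{1} = \left(-223 + 75\right) 1 = \left(-148\right) 1 = -148$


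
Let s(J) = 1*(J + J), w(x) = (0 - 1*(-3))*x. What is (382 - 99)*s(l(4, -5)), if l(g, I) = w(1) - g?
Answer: -566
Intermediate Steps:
w(x) = 3*x (w(x) = (0 + 3)*x = 3*x)
l(g, I) = 3 - g (l(g, I) = 3*1 - g = 3 - g)
s(J) = 2*J (s(J) = 1*(2*J) = 2*J)
(382 - 99)*s(l(4, -5)) = (382 - 99)*(2*(3 - 1*4)) = 283*(2*(3 - 4)) = 283*(2*(-1)) = 283*(-2) = -566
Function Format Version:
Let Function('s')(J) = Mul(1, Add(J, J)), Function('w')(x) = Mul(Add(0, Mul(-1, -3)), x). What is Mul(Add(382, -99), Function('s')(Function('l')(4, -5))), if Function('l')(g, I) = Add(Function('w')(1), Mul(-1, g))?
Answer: -566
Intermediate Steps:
Function('w')(x) = Mul(3, x) (Function('w')(x) = Mul(Add(0, 3), x) = Mul(3, x))
Function('l')(g, I) = Add(3, Mul(-1, g)) (Function('l')(g, I) = Add(Mul(3, 1), Mul(-1, g)) = Add(3, Mul(-1, g)))
Function('s')(J) = Mul(2, J) (Function('s')(J) = Mul(1, Mul(2, J)) = Mul(2, J))
Mul(Add(382, -99), Function('s')(Function('l')(4, -5))) = Mul(Add(382, -99), Mul(2, Add(3, Mul(-1, 4)))) = Mul(283, Mul(2, Add(3, -4))) = Mul(283, Mul(2, -1)) = Mul(283, -2) = -566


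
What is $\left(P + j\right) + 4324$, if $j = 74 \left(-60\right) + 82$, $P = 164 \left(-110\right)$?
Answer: $-18074$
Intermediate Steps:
$P = -18040$
$j = -4358$ ($j = -4440 + 82 = -4358$)
$\left(P + j\right) + 4324 = \left(-18040 - 4358\right) + 4324 = -22398 + 4324 = -18074$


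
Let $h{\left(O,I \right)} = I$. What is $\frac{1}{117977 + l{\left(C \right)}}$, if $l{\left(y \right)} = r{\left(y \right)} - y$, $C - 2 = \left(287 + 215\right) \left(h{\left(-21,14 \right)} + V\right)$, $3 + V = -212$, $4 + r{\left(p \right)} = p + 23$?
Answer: $\frac{1}{117996} \approx 8.4749 \cdot 10^{-6}$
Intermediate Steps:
$r{\left(p \right)} = 19 + p$ ($r{\left(p \right)} = -4 + \left(p + 23\right) = -4 + \left(23 + p\right) = 19 + p$)
$V = -215$ ($V = -3 - 212 = -215$)
$C = -100900$ ($C = 2 + \left(287 + 215\right) \left(14 - 215\right) = 2 + 502 \left(-201\right) = 2 - 100902 = -100900$)
$l{\left(y \right)} = 19$ ($l{\left(y \right)} = \left(19 + y\right) - y = 19$)
$\frac{1}{117977 + l{\left(C \right)}} = \frac{1}{117977 + 19} = \frac{1}{117996}$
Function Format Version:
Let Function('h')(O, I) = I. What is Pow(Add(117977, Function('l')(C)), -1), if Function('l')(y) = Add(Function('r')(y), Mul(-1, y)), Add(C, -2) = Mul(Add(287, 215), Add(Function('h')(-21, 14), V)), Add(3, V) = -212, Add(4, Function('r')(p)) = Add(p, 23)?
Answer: Rational(1, 117996) ≈ 8.4749e-6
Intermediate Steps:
Function('r')(p) = Add(19, p) (Function('r')(p) = Add(-4, Add(p, 23)) = Add(-4, Add(23, p)) = Add(19, p))
V = -215 (V = Add(-3, -212) = -215)
C = -100900 (C = Add(2, Mul(Add(287, 215), Add(14, -215))) = Add(2, Mul(502, -201)) = Add(2, -100902) = -100900)
Function('l')(y) = 19 (Function('l')(y) = Add(Add(19, y), Mul(-1, y)) = 19)
Pow(Add(117977, Function('l')(C)), -1) = Pow(Add(117977, 19), -1) = Pow(117996, -1) = Rational(1, 117996)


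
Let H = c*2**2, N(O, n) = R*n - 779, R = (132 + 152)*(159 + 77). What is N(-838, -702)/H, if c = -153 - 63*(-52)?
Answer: -47051627/12492 ≈ -3766.5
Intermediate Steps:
c = 3123 (c = -153 + 3276 = 3123)
R = 67024 (R = 284*236 = 67024)
N(O, n) = -779 + 67024*n (N(O, n) = 67024*n - 779 = -779 + 67024*n)
H = 12492 (H = 3123*2**2 = 3123*4 = 12492)
N(-838, -702)/H = (-779 + 67024*(-702))/12492 = (-779 - 47050848)*(1/12492) = -47051627*1/12492 = -47051627/12492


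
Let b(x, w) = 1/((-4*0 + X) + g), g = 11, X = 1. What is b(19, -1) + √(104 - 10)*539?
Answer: 1/12 + 539*√94 ≈ 5225.9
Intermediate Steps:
b(x, w) = 1/12 (b(x, w) = 1/((-4*0 + 1) + 11) = 1/((0 + 1) + 11) = 1/(1 + 11) = 1/12)
b(19, -1) + √(104 - 10)*539 = 1/12 + √(104 - 10)*539 = 1/12 + √94*539 = 1/12 + 539*√94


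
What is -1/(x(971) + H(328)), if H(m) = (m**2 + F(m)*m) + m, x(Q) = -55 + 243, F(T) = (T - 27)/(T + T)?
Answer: -2/216501 ≈ -9.2378e-6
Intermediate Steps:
F(T) = (-27 + T)/(2*T) (F(T) = (-27 + T)/((2*T)) = (-27 + T)*(1/(2*T)) = (-27 + T)/(2*T))
x(Q) = 188
H(m) = -27/2 + m**2 + 3*m/2 (H(m) = (m**2 + ((-27 + m)/(2*m))*m) + m = (m**2 + (-27/2 + m/2)) + m = (-27/2 + m**2 + m/2) + m = -27/2 + m**2 + 3*m/2)
-1/(x(971) + H(328)) = -1/(188 + (-27/2 + (1/2)*328 + 328*(1 + 328))) = -1/(188 + (-27/2 + 164 + 328*329)) = -1/(188 + (-27/2 + 164 + 107912)) = -1/(188 + 216125/2) = -1/216501/2 = -1*2/216501 = -2/216501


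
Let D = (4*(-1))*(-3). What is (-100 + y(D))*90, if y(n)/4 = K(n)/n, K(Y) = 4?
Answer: -8880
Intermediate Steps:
D = 12 (D = -4*(-3) = 12)
y(n) = 16/n (y(n) = 4*(4/n) = 16/n)
(-100 + y(D))*90 = (-100 + 16/12)*90 = (-100 + 16*(1/12))*90 = (-100 + 4/3)*90 = -296/3*90 = -8880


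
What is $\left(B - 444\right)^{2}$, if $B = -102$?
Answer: $298116$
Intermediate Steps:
$\left(B - 444\right)^{2} = \left(-102 - 444\right)^{2} = \left(-546\right)^{2} = 298116$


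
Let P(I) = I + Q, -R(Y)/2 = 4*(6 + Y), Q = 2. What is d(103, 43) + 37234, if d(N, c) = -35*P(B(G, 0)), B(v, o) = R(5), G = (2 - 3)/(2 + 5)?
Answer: 40244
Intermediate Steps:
G = -⅐ (G = -1/7 = -1*⅐ = -⅐ ≈ -0.14286)
R(Y) = -48 - 8*Y (R(Y) = -8*(6 + Y) = -2*(24 + 4*Y) = -48 - 8*Y)
B(v, o) = -88 (B(v, o) = -48 - 8*5 = -48 - 40 = -88)
P(I) = 2 + I (P(I) = I + 2 = 2 + I)
d(N, c) = 3010 (d(N, c) = -35*(2 - 88) = -35*(-86) = 3010)
d(103, 43) + 37234 = 3010 + 37234 = 40244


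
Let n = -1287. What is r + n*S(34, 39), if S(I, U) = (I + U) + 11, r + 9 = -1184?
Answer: -109301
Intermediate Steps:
r = -1193 (r = -9 - 1184 = -1193)
S(I, U) = 11 + I + U
r + n*S(34, 39) = -1193 - 1287*(11 + 34 + 39) = -1193 - 1287*84 = -1193 - 108108 = -109301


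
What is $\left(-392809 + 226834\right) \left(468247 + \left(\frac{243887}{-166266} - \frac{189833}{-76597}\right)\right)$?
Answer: $- \frac{329922985381249133225}{4245158934} \approx -7.7717 \cdot 10^{10}$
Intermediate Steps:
$\left(-392809 + 226834\right) \left(468247 + \left(\frac{243887}{-166266} - \frac{189833}{-76597}\right)\right) = - 165975 \left(468247 + \left(243887 \left(- \frac{1}{166266}\right) - - \frac{189833}{76597}\right)\right) = - 165975 \left(468247 + \left(- \frac{243887}{166266} + \frac{189833}{76597}\right)\right) = - 165975 \left(468247 + \frac{12881761039}{12735476802}\right) = \left(-165975\right) \frac{5963361687867133}{12735476802} = - \frac{329922985381249133225}{4245158934}$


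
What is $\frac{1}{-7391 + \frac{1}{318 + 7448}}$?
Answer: $- \frac{7766}{57398505} \approx -0.0001353$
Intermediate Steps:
$\frac{1}{-7391 + \frac{1}{318 + 7448}} = \frac{1}{-7391 + \frac{1}{7766}} = \frac{1}{- \frac{57398505}{7766}} = - \frac{7766}{57398505}$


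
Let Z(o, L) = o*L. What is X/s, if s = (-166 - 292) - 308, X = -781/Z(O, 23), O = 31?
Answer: 781/546158 ≈ 0.0014300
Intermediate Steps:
Z(o, L) = L*o
X = -781/713 (X = -781/(23*31) = -781/713 ≈ -1.0954)
s = -766 (s = -458 - 308 = -766)
X/s = -781/713/(-766) = -781/713*(-1/766) = 781/546158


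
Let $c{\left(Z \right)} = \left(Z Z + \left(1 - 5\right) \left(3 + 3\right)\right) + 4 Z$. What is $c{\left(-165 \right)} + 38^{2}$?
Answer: $27985$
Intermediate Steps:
$c{\left(Z \right)} = -24 + Z^{2} + 4 Z$ ($c{\left(Z \right)} = \left(Z^{2} - 24\right) + 4 Z = \left(-24 + Z^{2}\right) + 4 Z = -24 + Z^{2} + 4 Z$)
$c{\left(-165 \right)} + 38^{2} = \left(-24 + \left(-165\right)^{2} + 4 \left(-165\right)\right) + 38^{2} = \left(-24 + 27225 - 660\right) + 1444 = 26541 + 1444 = 27985$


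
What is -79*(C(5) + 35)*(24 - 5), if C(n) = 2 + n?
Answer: -63042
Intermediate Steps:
-79*(C(5) + 35)*(24 - 5) = -79*((2 + 5) + 35)*(24 - 5) = -79*(7 + 35)*19 = -3318*19 = -79*798 = -63042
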